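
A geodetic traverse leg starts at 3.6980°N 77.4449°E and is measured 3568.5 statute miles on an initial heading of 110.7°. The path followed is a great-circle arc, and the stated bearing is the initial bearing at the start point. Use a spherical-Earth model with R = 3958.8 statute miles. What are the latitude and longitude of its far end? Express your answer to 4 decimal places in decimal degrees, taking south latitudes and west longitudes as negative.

Central angle δ = d/R = 0.901410 rad.
With φ₁ = 3.6980° = 0.064542 rad and θ = 110.7° = 1.932079 rad:
Destination latitude: φ₂ = arcsin( sin φ₁ cos δ + cos φ₁ sin δ cos θ ) = arcsin(-0.236598) = -13.6858°.
For the longitude increment, Δλ = atan2( sin θ sin δ cos φ₁, cos δ − sin φ₁ sin φ₂ ) = atan2(0.732050, 0.635765) = 49.0266°.
Hence λ₂ = 77.4449° + 49.0266° = 126.4715°.

latitude -13.6858°, longitude 126.4715°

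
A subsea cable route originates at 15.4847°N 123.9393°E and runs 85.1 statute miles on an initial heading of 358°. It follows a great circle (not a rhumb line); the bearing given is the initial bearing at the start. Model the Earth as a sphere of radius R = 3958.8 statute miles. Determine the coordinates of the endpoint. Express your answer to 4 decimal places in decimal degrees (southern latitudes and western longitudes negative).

The arc subtends δ = 85.1/3958.8 = 0.021496 rad at the centre.
With φ₁ = 15.4847° = 0.270259 rad and θ = 358° = 6.248279 rad:
sin φ₂ = sin φ₁ cos δ + cos φ₁ sin δ cos θ = (0.266981)(0.999769) + (0.963702)(0.021495)(0.999391) = 0.287621
φ₂ = asin(0.287621) = 0.291742 rad = 16.7156°.
Then Δλ = atan2(-0.000723, 0.922980) = -0.000783 rad, from sin θ sin δ cos φ₁ over cos δ − sin φ₁ sin φ₂.
λ₂ = 123.9393° + -0.0449° = 123.8944°.

latitude 16.7156°, longitude 123.8944°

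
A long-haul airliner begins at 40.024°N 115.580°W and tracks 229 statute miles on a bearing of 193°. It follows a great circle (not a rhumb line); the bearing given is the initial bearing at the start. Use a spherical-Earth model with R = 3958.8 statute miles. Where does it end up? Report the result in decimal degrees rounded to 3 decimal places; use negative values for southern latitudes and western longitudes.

δ = 229/3958.8 = 0.057846 rad (3.3143°).
Converting: φ₁ = 0.698551 rad, θ = 3.368485 rad.
Applying the spherical law of cosines for sides, sin φ₂ = sin φ₁ cos δ + cos φ₁ sin δ cos θ = 0.598895, so φ₂ = 36.791°.
Then Δλ = atan2(-0.009959, 0.613173) = -0.016240 rad, from sin θ sin δ cos φ₁ over cos δ − sin φ₁ sin φ₂.
λ₂ = -115.580° + -0.931° = -116.511°.

latitude 36.791°, longitude -116.511°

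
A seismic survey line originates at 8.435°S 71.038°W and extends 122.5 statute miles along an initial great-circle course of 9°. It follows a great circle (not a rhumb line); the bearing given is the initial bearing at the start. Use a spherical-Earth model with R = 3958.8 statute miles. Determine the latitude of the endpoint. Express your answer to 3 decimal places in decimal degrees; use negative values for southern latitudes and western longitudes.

latitude -6.684°

Angular distance δ = d/R = 122.5 / 3958.8 = 0.030944 rad.
Start latitude φ₁ = -0.147219 rad; initial bearing θ = 0.157080 rad.
sin φ₂ = sin φ₁ cos δ + cos φ₁ sin δ cos θ = (-0.146687)(0.999521) + (0.989183)(0.030939)(0.987688) = -0.116390
φ₂ = asin(-0.116390) = -0.116654 rad = -6.684°.
Δλ = atan2( sin θ sin δ cos φ₁ , cos δ − sin φ₁ sin φ₂ ) = atan2(0.004788, 0.982448) = 0.004873 rad = 0.279°.
λ₂ = -71.038° + 0.279° = -70.759°.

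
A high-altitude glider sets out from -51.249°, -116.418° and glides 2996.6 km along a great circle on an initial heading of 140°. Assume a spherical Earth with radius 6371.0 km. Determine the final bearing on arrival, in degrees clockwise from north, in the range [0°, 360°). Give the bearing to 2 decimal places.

Angular distance δ = d/R = 2996.6 / 6371 = 0.470350 rad.
Start latitude φ₁ = -0.894464 rad; initial bearing θ = 2.443461 rad.
sin φ₂ = sin φ₁ cos δ + cos φ₁ sin δ cos θ = (-0.779874)(0.891410) + (0.625937)(0.453198)(-0.766044) = -0.912493
φ₂ = asin(-0.912493) = -1.149338 rad = -65.852°.
For the longitude increment, Δλ = atan2( sin θ sin δ cos φ₁, cos δ − sin φ₁ sin φ₂ ) = atan2(0.182342, 0.179780) = 45.405°.
λ₂ = λ₁ + Δλ = -71.013°.
The forward bearing on arrival equals the back-azimuth from the destination plus 180°.
Back-azimuth from P₂ (-65.85°, -71.01°) to P₁ (-51.25°, -116.42°), with Δλ' = λ₁ − λ₂ = -45.41°: atan2( sin Δλ' cos φ₁ , cos φ₂ sin φ₁ − sin φ₂ cos φ₁ cos Δλ' ) = 280.42°.
Final bearing = (280.42° + 180°) mod 360° = 100.42°.

final bearing 100.42°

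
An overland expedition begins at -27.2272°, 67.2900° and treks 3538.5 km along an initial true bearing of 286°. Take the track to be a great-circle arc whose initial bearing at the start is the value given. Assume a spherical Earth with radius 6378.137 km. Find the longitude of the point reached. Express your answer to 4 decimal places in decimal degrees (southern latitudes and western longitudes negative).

δ = 3538.5/6378.137 = 0.554786 rad (31.7869°).
Start latitude φ₁ = -0.475204 rad; initial bearing θ = 4.991642 rad.
Destination latitude: φ₂ = arcsin( sin φ₁ cos δ + cos φ₁ sin δ cos θ ) = arcsin(-0.259791) = -15.0576°.
For the longitude increment, Δλ = atan2( sin θ sin δ cos φ₁, cos δ − sin φ₁ sin φ₂ ) = atan2(-0.450251, 0.731154) = -31.6251°.
λ₂ = λ₁ + Δλ = 35.6649°.

longitude 35.6649°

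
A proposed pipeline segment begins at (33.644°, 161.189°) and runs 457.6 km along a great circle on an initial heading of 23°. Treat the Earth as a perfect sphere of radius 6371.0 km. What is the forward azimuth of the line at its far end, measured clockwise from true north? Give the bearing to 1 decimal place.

δ = 457.6/6371 = 0.071825 rad (4.1153°).
With φ₁ = 33.644° = 0.587199 rad and θ = 23° = 0.401426 rad:
sin φ₂ = sin φ₁ cos δ + cos φ₁ sin δ cos θ = (0.554031)(0.997422) + (0.832496)(0.071764)(0.920505) = 0.607596
φ₂ = asin(0.607596) = 0.653031 rad = 37.416°.
Δλ = atan2( sin θ sin δ cos φ₁ , cos δ − sin φ₁ sin φ₂ ) = atan2(0.023343, 0.660794) = 0.035312 rad = 2.023°.
λ₂ = 161.189° + 2.023° = 163.212°.
The forward bearing on arrival equals the back-azimuth from the destination plus 180°.
Back-azimuth from P₂ (37.4°, 163.2°) to P₁ (33.6°, 161.2°), with Δλ' = λ₁ − λ₂ = -2.0°: atan2( sin Δλ' cos φ₁ , cos φ₂ sin φ₁ − sin φ₂ cos φ₁ cos Δλ' ) = 204.2°.
Final bearing = (204.2° + 180°) mod 360° = 24.2°.

final bearing 24.2°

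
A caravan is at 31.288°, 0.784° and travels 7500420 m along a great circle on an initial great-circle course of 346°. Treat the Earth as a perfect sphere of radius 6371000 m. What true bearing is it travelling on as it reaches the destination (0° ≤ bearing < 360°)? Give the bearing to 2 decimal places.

The arc subtends δ = 7500420/6371000 = 1.177275 rad at the centre.
Converting: φ₁ = 0.546079 rad, θ = 6.038839 rad.
Applying the spherical law of cosines for sides, sin φ₂ = sin φ₁ cos δ + cos φ₁ sin δ cos θ = 0.964942, so φ₂ = 74.784°.
Then Δλ = atan2(-0.190936, -0.117690) = -2.123176 rad, from sin θ sin δ cos φ₁ over cos δ − sin φ₁ sin φ₂.
λ₂ = λ₁ + Δλ = -120.865°.
The forward bearing on arrival equals the back-azimuth from the destination plus 180°.
Back-azimuth from P₂ (74.78°, -120.86°) to P₁ (31.29°, 0.78°), with Δλ' = λ₁ − λ₂ = 121.65°: atan2( sin Δλ' cos φ₁ , cos φ₂ sin φ₁ − sin φ₂ cos φ₁ cos Δλ' ) = 51.97°.
Final bearing = (51.97° + 180°) mod 360° = 231.97°.

final bearing 231.97°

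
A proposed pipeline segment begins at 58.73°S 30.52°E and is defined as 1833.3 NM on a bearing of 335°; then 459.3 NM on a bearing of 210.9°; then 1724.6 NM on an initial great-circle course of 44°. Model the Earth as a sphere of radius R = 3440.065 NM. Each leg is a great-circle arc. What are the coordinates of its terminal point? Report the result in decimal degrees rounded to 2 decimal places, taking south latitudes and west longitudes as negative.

latitude -13.91°, longitude 31.44°

Apply the spherical direct solution leg by leg, carrying full precision between legs.
Leg 1: from (-58.73°, 30.52°), δ = 1833.3/3440.065 = 0.532926 rad, θ = 335° → φ = -29.81°, λ = 16.19°.
Leg 2: from (-29.81°, 16.19°), δ = 459.3/3440.065 = 0.133515 rad, θ = 210.9° → φ = -36.29°, λ = 11.33°.
Leg 3: from (-36.29°, 11.33°), δ = 1724.6/3440.065 = 0.501328 rad, θ = 44° → φ = -13.91°, λ = 31.44°.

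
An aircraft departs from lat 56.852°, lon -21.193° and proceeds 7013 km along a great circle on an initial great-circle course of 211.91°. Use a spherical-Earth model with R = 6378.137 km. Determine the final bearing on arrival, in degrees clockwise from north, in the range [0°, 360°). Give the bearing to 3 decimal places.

The arc subtends δ = 7013/6378.137 = 1.099537 rad at the centre.
Start latitude φ₁ = 0.992255 rad; initial bearing θ = 3.698527 rad.
Applying the spherical law of cosines for sides, sin φ₂ = sin φ₁ cos δ + cos φ₁ sin δ cos θ = -0.033451, so φ₂ = -1.917°.
Then Δλ = atan2(-0.257528, 0.482016) = -0.490688 rad, from sin θ sin δ cos φ₁ over cos δ − sin φ₁ sin φ₂.
λ₂ = -21.193° + -28.114° = -49.307°.
The forward bearing on arrival equals the back-azimuth from the destination plus 180°.
Back-azimuth from P₂ (-1.917°, -49.307°) to P₁ (56.852°, -21.193°), with Δλ' = λ₁ − λ₂ = 28.114°: atan2( sin Δλ' cos φ₁ , cos φ₂ sin φ₁ − sin φ₂ cos φ₁ cos Δλ' ) = 16.810°.
Final bearing = (16.810° + 180°) mod 360° = 196.810°.

final bearing 196.810°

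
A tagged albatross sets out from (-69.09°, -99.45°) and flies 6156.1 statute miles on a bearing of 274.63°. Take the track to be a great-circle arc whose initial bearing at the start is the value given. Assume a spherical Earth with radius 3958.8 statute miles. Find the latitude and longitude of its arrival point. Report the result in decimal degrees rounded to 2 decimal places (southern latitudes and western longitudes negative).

latitude 0.81°, longitude 175.20°

Angular distance δ = d/R = 6156.1 / 3958.8 = 1.555042 rad.
With φ₁ = -69.09° = -1.205848 rad and θ = 274.63° = 4.793198 rad:
Destination latitude: φ₂ = arcsin( sin φ₁ cos δ + cos φ₁ sin δ cos θ ) = arcsin(0.014090) = 0.81°.
For the longitude increment, Δλ = atan2( sin θ sin δ cos φ₁, cos δ − sin φ₁ sin φ₂ ) = atan2(-0.355692, 0.028915) = -85.35°.
λ₂ = -99.45° + -85.35° = -184.80°, normalized to (−180°, 180°] → 175.20°.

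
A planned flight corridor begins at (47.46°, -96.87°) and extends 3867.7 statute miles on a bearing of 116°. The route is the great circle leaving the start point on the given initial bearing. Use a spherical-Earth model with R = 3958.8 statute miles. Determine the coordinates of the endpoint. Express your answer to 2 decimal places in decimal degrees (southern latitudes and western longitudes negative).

Central angle δ = d/R = 0.976988 rad.
Converting: φ₁ = 0.828333 rad, θ = 2.024582 rad.
sin φ₂ = sin φ₁ cos δ + cos φ₁ sin δ cos θ = (0.736806)(0.559521) + (0.676105)(0.828816)(-0.438371) = 0.166610
φ₂ = asin(0.166610) = 0.167391 rad = 9.59°.
Then Δλ = atan2(0.503654, 0.436762) = 0.856408 rad, from sin θ sin δ cos φ₁ over cos δ − sin φ₁ sin φ₂.
Hence λ₂ = -96.87° + 49.07° = -47.80°.

latitude 9.59°, longitude -47.80°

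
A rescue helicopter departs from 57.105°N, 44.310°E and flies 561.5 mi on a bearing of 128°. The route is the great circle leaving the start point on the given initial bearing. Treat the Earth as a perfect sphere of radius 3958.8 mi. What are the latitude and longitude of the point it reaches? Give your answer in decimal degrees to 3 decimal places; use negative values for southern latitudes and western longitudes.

The arc subtends δ = 561.5/3958.8 = 0.141836 rad at the centre.
Converting: φ₁ = 0.996670 rad, θ = 2.234021 rad.
sin φ₂ = sin φ₁ cos δ + cos φ₁ sin δ cos θ = (0.839667)(0.989958) + (0.543101)(0.141361)(-0.615661) = 0.783969
φ₂ = asin(0.783969) = 0.901034 rad = 51.625°.
For the longitude increment, Δλ = atan2( sin θ sin δ cos φ₁, cos δ − sin φ₁ sin φ₂ ) = atan2(0.060498, 0.331685) = 10.337°.
Hence λ₂ = 44.310° + 10.337° = 54.647°.

latitude 51.625°, longitude 54.647°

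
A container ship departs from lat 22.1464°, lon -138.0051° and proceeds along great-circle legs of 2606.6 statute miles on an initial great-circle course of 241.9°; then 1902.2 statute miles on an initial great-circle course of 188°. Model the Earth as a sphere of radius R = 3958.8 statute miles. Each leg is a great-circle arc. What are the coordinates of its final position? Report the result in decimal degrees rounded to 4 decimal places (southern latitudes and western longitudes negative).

latitude -25.4553°, longitude -174.7754°

Apply the spherical direct solution leg by leg, carrying full precision between legs.
Leg 1: from (22.1464°, -138.0051°), δ = 2606.6/3958.8 = 0.658432 rad, θ = 241.9° → φ = 1.7896°, λ = -170.6899°.
Leg 2: from (1.7896°, -170.6899°), δ = 1902.2/3958.8 = 0.480499 rad, θ = 188° → φ = -25.4553°, λ = -174.7754°.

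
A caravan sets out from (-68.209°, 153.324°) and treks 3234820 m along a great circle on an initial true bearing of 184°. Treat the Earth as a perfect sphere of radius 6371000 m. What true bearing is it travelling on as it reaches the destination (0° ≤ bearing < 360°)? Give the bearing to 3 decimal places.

final bearing 348.551°

δ = 3234820/6371000 = 0.507741 rad (29.0914°).
Converting: φ₁ = -1.190472 rad, θ = 3.211406 rad.
Destination latitude: φ₂ = arcsin( sin φ₁ cos δ + cos φ₁ sin δ cos θ ) = arcsin(-0.991454) = -82.504°.
Then Δλ = atan2(-0.012590, -0.046764) = -2.878596 rad, from sin θ sin δ cos φ₁ over cos δ − sin φ₁ sin φ₂.
Hence λ₂ = 153.324° + -164.931° = -11.607°.
The forward bearing on arrival equals the back-azimuth from the destination plus 180°.
Back-azimuth from P₂ (-82.504°, -11.607°) to P₁ (-68.209°, 153.324°), with Δλ' = λ₁ − λ₂ = 164.931°: atan2( sin Δλ' cos φ₁ , cos φ₂ sin φ₁ − sin φ₂ cos φ₁ cos Δλ' ) = 168.551°.
Final bearing = (168.551° + 180°) mod 360° = 348.551°.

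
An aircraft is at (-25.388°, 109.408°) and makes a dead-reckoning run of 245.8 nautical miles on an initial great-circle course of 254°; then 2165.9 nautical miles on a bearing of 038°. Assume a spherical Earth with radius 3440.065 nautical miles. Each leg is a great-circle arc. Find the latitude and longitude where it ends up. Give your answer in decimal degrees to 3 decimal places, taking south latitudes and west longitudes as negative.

latitude 3.176°, longitude 126.301°

Apply the spherical direct solution leg by leg, carrying full precision between legs.
Leg 1: from (-25.388°, 109.408°), δ = 245.8/3440.065 = 0.071452 rad, θ = 254° → φ = -26.451°, λ = 105.012°.
Leg 2: from (-26.451°, 105.012°), δ = 2165.9/3440.065 = 0.629610 rad, θ = 38° → φ = 3.176°, λ = 126.301°.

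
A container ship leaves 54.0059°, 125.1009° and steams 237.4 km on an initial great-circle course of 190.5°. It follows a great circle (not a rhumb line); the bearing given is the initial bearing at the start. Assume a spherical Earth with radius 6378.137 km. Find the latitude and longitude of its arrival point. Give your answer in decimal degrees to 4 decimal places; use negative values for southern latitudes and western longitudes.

Central angle δ = d/R = 0.037221 rad.
With φ₁ = 54.0059° = 0.942581 rad and θ = 190.5° = 3.324852 rad:
sin φ₂ = sin φ₁ cos δ + cos φ₁ sin δ cos θ = (0.809078)(0.999307) + (0.587702)(0.037212)(-0.983255) = 0.787014
φ₂ = asin(0.787014) = 0.905953 rad = 51.9073°.
Then Δλ = atan2(-0.003985, 0.362552) = -0.010992 rad, from sin θ sin δ cos φ₁ over cos δ − sin φ₁ sin φ₂.
λ₂ = 125.1009° + -0.6298° = 124.4711°.

latitude 51.9073°, longitude 124.4711°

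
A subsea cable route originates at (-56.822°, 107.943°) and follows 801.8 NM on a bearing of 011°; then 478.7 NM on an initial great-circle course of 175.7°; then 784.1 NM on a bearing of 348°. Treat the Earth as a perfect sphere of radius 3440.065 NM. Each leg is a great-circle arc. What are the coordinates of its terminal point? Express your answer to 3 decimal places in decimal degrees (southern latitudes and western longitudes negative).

Apply the spherical direct solution leg by leg, carrying full precision between legs.
Leg 1: from (-56.822°, 107.943°), δ = 801.8/3440.065 = 0.233077 rad, θ = 11° → φ = -43.651°, λ = 111.435°.
Leg 2: from (-43.651°, 111.435°), δ = 478.7/3440.065 = 0.139154 rad, θ = 175.7° → φ = -51.598°, λ = 112.394°.
Leg 3: from (-51.598°, 112.394°), δ = 784.1/3440.065 = 0.227932 rad, θ = 348° → φ = -38.764°, λ = 108.940°.

latitude -38.764°, longitude 108.940°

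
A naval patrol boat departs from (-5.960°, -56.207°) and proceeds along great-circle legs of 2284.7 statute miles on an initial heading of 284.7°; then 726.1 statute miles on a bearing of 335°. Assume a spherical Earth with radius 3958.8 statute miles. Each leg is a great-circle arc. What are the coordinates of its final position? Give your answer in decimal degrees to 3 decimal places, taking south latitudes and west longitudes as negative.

latitude 12.411°, longitude -92.633°

Apply the spherical direct solution leg by leg, carrying full precision between legs.
Leg 1: from (-5.960°, -56.207°), δ = 2284.7/3958.8 = 0.577119 rad, θ = 284.7° → φ = 2.905°, λ = -88.107°.
Leg 2: from (2.905°, -88.107°), δ = 726.1/3958.8 = 0.183414 rad, θ = 335° → φ = 12.411°, λ = -92.633°.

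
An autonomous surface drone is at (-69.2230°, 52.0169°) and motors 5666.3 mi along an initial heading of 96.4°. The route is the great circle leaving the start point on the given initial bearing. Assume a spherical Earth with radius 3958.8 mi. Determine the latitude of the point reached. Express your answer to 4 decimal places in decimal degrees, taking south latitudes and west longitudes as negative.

latitude -9.7380°

Angular distance δ = d/R = 5666.3 / 3958.8 = 1.431318 rad.
Start latitude φ₁ = -1.208169 rad; initial bearing θ = 1.682497 rad.
Destination latitude: φ₂ = arcsin( sin φ₁ cos δ + cos φ₁ sin δ cos θ ) = arcsin(-0.169143) = -9.7380°.
Δλ = atan2( sin θ sin δ cos φ₁ , cos δ − sin φ₁ sin φ₂ ) = atan2(0.349097, -0.019117) = 1.625502 rad = 93.1344°.
λ₂ = λ₁ + Δλ = 145.1513°.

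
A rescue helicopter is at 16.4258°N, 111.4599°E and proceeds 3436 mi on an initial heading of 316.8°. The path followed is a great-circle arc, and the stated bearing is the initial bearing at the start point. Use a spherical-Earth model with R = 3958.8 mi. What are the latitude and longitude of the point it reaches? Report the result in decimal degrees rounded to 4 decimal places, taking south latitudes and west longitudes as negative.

latitude 45.7487°, longitude 62.9992°

The arc subtends δ = 3436/3958.8 = 0.867940 rad at the centre.
Start latitude φ₁ = 0.286684 rad; initial bearing θ = 5.529203 rad.
sin φ₂ = sin φ₁ cos δ + cos φ₁ sin δ cos θ = (0.282773)(0.646400) + (0.959187)(0.762999)(0.728969) = 0.716286
φ₂ = asin(0.716286) = 0.798466 rad = 45.7487°.
Δλ = atan2( sin θ sin δ cos φ₁ , cos δ − sin φ₁ sin φ₂ ) = atan2(-0.500992, 0.443853) = -0.845798 rad = -48.4607°.
λ₂ = λ₁ + Δλ = 62.9992°.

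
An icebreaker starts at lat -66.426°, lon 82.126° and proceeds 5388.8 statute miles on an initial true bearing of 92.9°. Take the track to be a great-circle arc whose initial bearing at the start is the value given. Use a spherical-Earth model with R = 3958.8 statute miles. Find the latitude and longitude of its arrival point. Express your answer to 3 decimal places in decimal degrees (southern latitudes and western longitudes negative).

latitude -12.150°, longitude 169.907°

Angular distance δ = d/R = 5388.8 / 3958.8 = 1.361221 rad.
With φ₁ = -66.426° = -1.159352 rad and θ = 92.9° = 1.621411 rad:
Destination latitude: φ₂ = arcsin( sin φ₁ cos δ + cos φ₁ sin δ cos θ ) = arcsin(-0.210473) = -12.150°.
For the longitude increment, Δλ = atan2( sin θ sin δ cos φ₁, cos δ − sin φ₁ sin φ₂ ) = atan2(0.390681, 0.015137) = 87.781°.
λ₂ = 82.126° + 87.781° = 169.907°.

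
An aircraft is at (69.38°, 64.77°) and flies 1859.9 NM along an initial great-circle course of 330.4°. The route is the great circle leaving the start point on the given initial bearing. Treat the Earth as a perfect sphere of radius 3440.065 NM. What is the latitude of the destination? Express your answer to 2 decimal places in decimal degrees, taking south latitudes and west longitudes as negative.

latitude 73.75°

Central angle δ = d/R = 0.540658 rad.
With φ₁ = 69.38° = 1.210909 rad and θ = 330.4° = 5.766568 rad:
Applying the spherical law of cosines for sides, sin φ₂ = sin φ₁ cos δ + cos φ₁ sin δ cos θ = 0.960050, so φ₂ = 73.75°.
Then Δλ = atan2(-0.089533, -0.041176) = -2.001850 rad, from sin θ sin δ cos φ₁ over cos δ − sin φ₁ sin φ₂.
Hence λ₂ = 64.77° + -114.70° = -49.93°.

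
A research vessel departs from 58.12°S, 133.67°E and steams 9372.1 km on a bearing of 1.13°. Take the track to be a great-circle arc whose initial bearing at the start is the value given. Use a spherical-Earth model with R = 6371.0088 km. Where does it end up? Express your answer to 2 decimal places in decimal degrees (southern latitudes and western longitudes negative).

latitude 26.16°, longitude 134.92°

The arc subtends δ = 9372.1/6371.0088 = 1.471054 rad at the centre.
Start latitude φ₁ = -1.014385 rad; initial bearing θ = 0.019722 rad.
sin φ₂ = sin φ₁ cos δ + cos φ₁ sin δ cos θ = (-0.849156)(0.099577) + (0.528142)(0.995030)(0.999806) = 0.440859
φ₂ = asin(0.440859) = 0.456555 rad = 26.16°.
For the longitude increment, Δλ = atan2( sin θ sin δ cos φ₁, cos δ − sin φ₁ sin φ₂ ) = atan2(0.010364, 0.473935) = 1.25°.
λ₂ = 133.67° + 1.25° = 134.92°.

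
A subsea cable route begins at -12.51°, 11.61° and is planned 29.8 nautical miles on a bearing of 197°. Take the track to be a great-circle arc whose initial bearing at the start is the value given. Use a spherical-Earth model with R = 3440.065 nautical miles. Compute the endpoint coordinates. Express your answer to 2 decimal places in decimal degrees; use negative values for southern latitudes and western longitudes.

The arc subtends δ = 29.8/3440.065 = 0.008663 rad at the centre.
Start latitude φ₁ = -0.218341 rad; initial bearing θ = 3.438299 rad.
sin φ₂ = sin φ₁ cos δ + cos φ₁ sin δ cos θ = (-0.216610)(0.999962) + (0.976258)(0.008663)(-0.956305) = -0.224689
φ₂ = asin(-0.224689) = -0.226624 rad = -12.98°.
For the longitude increment, Δλ = atan2( sin θ sin δ cos φ₁, cos δ − sin φ₁ sin φ₂ ) = atan2(-0.002473, 0.951293) = -0.15°.
Hence λ₂ = 11.61° + -0.15° = 11.46°.

latitude -12.98°, longitude 11.46°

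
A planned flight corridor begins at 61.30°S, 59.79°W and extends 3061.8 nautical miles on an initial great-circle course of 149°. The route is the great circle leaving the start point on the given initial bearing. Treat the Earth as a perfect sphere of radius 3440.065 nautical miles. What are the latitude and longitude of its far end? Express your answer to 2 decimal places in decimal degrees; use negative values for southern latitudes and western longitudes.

latitude -60.68°, longitude 65.38°

Central angle δ = d/R = 0.890041 rad.
Converting: φ₁ = -1.069887 rad, θ = 2.600541 rad.
Applying the spherical law of cosines for sides, sin φ₂ = sin φ₁ cos δ + cos φ₁ sin δ cos θ = -0.871936, so φ₂ = -60.68°.
Then Δλ = atan2(0.192202, -0.135436) = 2.184638 rad, from sin θ sin δ cos φ₁ over cos δ − sin φ₁ sin φ₂.
λ₂ = λ₁ + Δλ = 65.38°.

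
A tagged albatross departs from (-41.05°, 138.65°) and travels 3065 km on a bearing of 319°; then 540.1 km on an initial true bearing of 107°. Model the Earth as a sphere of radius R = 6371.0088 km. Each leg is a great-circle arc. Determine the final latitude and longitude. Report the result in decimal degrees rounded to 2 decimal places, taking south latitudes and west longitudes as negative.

Apply the spherical direct solution leg by leg, carrying full precision between legs.
Leg 1: from (-41.05°, 138.65°), δ = 3065/6371.0088 = 0.481086 rad, θ = 319° → φ = -18.59°, λ = 119.97°.
Leg 2: from (-18.59°, 119.97°), δ = 540.1/6371.0088 = 0.084775 rad, θ = 107° → φ = -19.95°, λ = 124.91°.

latitude -19.95°, longitude 124.91°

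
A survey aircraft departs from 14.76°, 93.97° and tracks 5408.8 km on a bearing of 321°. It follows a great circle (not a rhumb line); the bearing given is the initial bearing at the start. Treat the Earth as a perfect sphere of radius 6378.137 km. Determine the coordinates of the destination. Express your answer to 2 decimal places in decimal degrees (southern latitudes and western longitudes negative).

δ = 5408.8/6378.137 = 0.848022 rad (48.5881°).
Converting: φ₁ = 0.257611 rad, θ = 5.602507 rad.
Destination latitude: φ₂ = arcsin( sin φ₁ cos δ + cos φ₁ sin δ cos θ ) = arcsin(0.732129) = 47.07°.
Δλ = atan2( sin θ sin δ cos φ₁ , cos δ − sin φ₁ sin φ₂ ) = atan2(-0.456399, 0.474943) = -0.765490 rad = -43.86°.
λ₂ = 93.97° + -43.86° = 50.11°.

latitude 47.07°, longitude 50.11°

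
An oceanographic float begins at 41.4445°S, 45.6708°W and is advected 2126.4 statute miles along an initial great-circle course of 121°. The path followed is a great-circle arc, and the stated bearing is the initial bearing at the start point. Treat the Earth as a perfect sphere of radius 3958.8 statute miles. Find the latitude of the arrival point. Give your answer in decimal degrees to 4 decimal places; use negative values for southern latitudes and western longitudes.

Central angle δ = d/R = 0.537132 rad.
Start latitude φ₁ = -0.723343 rad; initial bearing θ = 2.111848 rad.
Destination latitude: φ₂ = arcsin( sin φ₁ cos δ + cos φ₁ sin δ cos θ ) = arcsin(-0.766229) = -50.0164°.
For the longitude increment, Δλ = atan2( sin θ sin δ cos φ₁, cos δ − sin φ₁ sin φ₂ ) = atan2(0.328766, 0.352017) = 43.0439°.
Hence λ₂ = -45.6708° + 43.0439° = -2.6269°.

latitude -50.0164°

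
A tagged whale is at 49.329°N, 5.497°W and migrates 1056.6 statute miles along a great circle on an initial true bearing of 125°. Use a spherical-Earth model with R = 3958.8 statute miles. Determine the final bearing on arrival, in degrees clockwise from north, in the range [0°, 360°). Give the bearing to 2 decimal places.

final bearing 136.40°

Angular distance δ = d/R = 1056.6 / 3958.8 = 0.266899 rad.
Converting: φ₁ = 0.860953 rad, θ = 2.181662 rad.
Applying the spherical law of cosines for sides, sin φ₂ = sin φ₁ cos δ + cos φ₁ sin δ cos θ = 0.633021, so φ₂ = 39.273°.
Δλ = atan2( sin θ sin δ cos φ₁ , cos δ − sin φ₁ sin φ₂ ) = atan2(0.140799, 0.484470) = 0.282834 rad = 16.205°.
λ₂ = λ₁ + Δλ = 10.708°.
The forward bearing on arrival equals the back-azimuth from the destination plus 180°.
Back-azimuth from P₂ (39.27°, 10.71°) to P₁ (49.33°, -5.50°), with Δλ' = λ₁ − λ₂ = -16.21°: atan2( sin Δλ' cos φ₁ , cos φ₂ sin φ₁ − sin φ₂ cos φ₁ cos Δλ' ) = 316.40°.
Final bearing = (316.40° + 180°) mod 360° = 136.40°.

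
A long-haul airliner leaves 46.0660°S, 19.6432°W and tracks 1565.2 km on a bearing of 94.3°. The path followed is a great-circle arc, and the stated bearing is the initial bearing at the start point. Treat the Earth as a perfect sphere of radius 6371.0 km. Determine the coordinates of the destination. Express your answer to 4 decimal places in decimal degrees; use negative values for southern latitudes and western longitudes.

δ = 1565.2/6371 = 0.245676 rad (14.0762°).
Converting: φ₁ = -0.804003 rad, θ = 1.645845 rad.
Applying the spherical law of cosines for sides, sin φ₂ = sin φ₁ cos δ + cos φ₁ sin δ cos θ = -0.711169, so φ₂ = -45.3301°.
Then Δλ = atan2(0.168272, 0.457833) = 0.352216 rad, from sin θ sin δ cos φ₁ over cos δ − sin φ₁ sin φ₂.
λ₂ = -19.6432° + 20.1805° = 0.5373°.

latitude -45.3301°, longitude 0.5373°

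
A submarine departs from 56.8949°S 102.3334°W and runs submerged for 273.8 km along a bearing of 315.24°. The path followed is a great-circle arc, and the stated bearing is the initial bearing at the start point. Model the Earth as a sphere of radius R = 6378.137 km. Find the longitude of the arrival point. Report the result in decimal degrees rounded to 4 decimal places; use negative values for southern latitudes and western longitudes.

longitude -105.3617°

Central angle δ = d/R = 0.042928 rad.
With φ₁ = -56.8949° = -0.993003 rad and θ = 315.24° = 5.501976 rad:
sin φ₂ = sin φ₁ cos δ + cos φ₁ sin δ cos θ = (-0.837670)(0.999079) + (0.546177)(0.042915)(0.710062) = -0.820255
φ₂ = asin(-0.820255) = -0.961857 rad = -55.1104°.
Δλ = atan2( sin θ sin δ cos φ₁ , cos δ − sin φ₁ sin φ₂ ) = atan2(-0.016504, 0.311975) = -0.052853 rad = -3.0283°.
Hence λ₂ = -102.3334° + -3.0283° = -105.3617°.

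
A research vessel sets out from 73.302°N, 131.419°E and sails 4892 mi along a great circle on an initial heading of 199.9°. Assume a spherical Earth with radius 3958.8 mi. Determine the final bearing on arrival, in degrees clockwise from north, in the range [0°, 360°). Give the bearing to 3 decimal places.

δ = 4892/3958.8 = 1.235728 rad (70.8020°).
Converting: φ₁ = 1.279361 rad, θ = 3.488913 rad.
Applying the spherical law of cosines for sides, sin φ₂ = sin φ₁ cos δ + cos φ₁ sin δ cos θ = 0.059822, so φ₂ = 3.430°.
Then Δλ = atan2(-0.092361, 0.271534) = -0.327870 rad, from sin θ sin δ cos φ₁ over cos δ − sin φ₁ sin φ₂.
Hence λ₂ = 131.419° + -18.786° = 112.633°.
The forward bearing on arrival equals the back-azimuth from the destination plus 180°.
Back-azimuth from P₂ (3.430°, 112.633°) to P₁ (73.302°, 131.419°), with Δλ' = λ₁ − λ₂ = 18.786°: atan2( sin Δλ' cos φ₁ , cos φ₂ sin φ₁ − sin φ₂ cos φ₁ cos Δλ' ) = 5.623°.
Final bearing = (5.623° + 180°) mod 360° = 185.623°.

final bearing 185.623°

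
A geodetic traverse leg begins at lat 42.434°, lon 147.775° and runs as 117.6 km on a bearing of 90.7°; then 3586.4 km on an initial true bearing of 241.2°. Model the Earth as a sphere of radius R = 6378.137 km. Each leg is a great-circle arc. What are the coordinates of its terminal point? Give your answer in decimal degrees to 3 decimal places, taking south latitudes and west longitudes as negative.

Apply the spherical direct solution leg by leg, carrying full precision between legs.
Leg 1: from (42.434°, 147.775°), δ = 117.6/6378.137 = 0.018438 rad, θ = 90.7° → φ = 42.412°, λ = 149.206°.
Leg 2: from (42.412°, 149.206°), δ = 3586.4/6378.137 = 0.562296 rad, θ = 241.2° → φ = 22.395°, λ = 118.855°.

latitude 22.395°, longitude 118.855°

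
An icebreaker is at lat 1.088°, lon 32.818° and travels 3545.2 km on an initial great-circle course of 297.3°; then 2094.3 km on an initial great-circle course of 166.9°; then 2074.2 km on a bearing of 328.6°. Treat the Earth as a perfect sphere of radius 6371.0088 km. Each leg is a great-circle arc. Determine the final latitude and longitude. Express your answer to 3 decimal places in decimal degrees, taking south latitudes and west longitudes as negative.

Apply the spherical direct solution leg by leg, carrying full precision between legs.
Leg 1: from (1.088°, 32.818°), δ = 3545.2/6371.0088 = 0.556458 rad, θ = 297.3° → φ = 14.971°, λ = 3.750°.
Leg 2: from (14.971°, 3.750°), δ = 2094.3/6371.0088 = 0.328723 rad, θ = 166.9° → φ = -3.397°, λ = 7.954°.
Leg 3: from (-3.397°, 7.954°), δ = 2074.2/6371.0088 = 0.325569 rad, θ = 328.6° → φ = 12.496°, λ = -1.874°.

latitude 12.496°, longitude -1.874°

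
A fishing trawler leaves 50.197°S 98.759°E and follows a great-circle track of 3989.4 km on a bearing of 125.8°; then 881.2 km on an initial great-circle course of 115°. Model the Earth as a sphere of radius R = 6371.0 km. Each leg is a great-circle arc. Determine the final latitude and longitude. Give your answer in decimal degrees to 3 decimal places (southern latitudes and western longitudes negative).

latitude -59.922°, longitude 174.954°

Apply the spherical direct solution leg by leg, carrying full precision between legs.
Leg 1: from (-50.197°, 98.759°), δ = 3989.4/6371 = 0.626181 rad, θ = 125.8° → φ = -57.346°, λ = 160.516°.
Leg 2: from (-57.346°, 160.516°), δ = 881.2/6371 = 0.138314 rad, θ = 115° → φ = -59.922°, λ = 174.954°.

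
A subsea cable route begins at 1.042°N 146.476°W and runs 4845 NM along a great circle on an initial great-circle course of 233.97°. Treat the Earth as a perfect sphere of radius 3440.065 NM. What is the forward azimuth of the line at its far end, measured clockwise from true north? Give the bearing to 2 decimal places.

final bearing 262.04°

Angular distance δ = d/R = 4845 / 3440.065 = 1.408404 rad.
Start latitude φ₁ = 0.018186 rad; initial bearing θ = 4.083547 rad.
Applying the spherical law of cosines for sides, sin φ₂ = sin φ₁ cos δ + cos φ₁ sin δ cos θ = -0.577434, so φ₂ = -35.270°.
For the longitude increment, Δλ = atan2( sin θ sin δ cos φ₁, cos δ − sin φ₁ sin φ₂ ) = atan2(-0.797937, 0.172181) = -77.823°.
λ₂ = -146.476° + -77.823° = -224.299°, normalized to (−180°, 180°] → 135.701°.
The forward bearing on arrival equals the back-azimuth from the destination plus 180°.
Back-azimuth from P₂ (-35.27°, 135.70°) to P₁ (1.04°, -146.48°), with Δλ' = λ₁ − λ₂ = -282.18°: atan2( sin Δλ' cos φ₁ , cos φ₂ sin φ₁ − sin φ₂ cos φ₁ cos Δλ' ) = 82.04°.
Final bearing = (82.04° + 180°) mod 360° = 262.04°.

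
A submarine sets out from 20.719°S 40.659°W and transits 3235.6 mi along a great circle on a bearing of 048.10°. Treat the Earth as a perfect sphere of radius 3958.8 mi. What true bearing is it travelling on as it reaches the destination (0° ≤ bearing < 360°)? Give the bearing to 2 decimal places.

Angular distance δ = d/R = 3235.6 / 3958.8 = 0.817318 rad.
Converting: φ₁ = -0.361615 rad, θ = 0.839503 rad.
Destination latitude: φ₂ = arcsin( sin φ₁ cos δ + cos φ₁ sin δ cos θ ) = arcsin(0.213507) = 12.328°.
Then Δλ = atan2(0.507730, 0.759715) = 0.589143 rad, from sin θ sin δ cos φ₁ over cos δ − sin φ₁ sin φ₂.
Hence λ₂ = -40.659° + 33.755° = -6.904°.
The forward bearing on arrival equals the back-azimuth from the destination plus 180°.
Back-azimuth from P₂ (12.33°, -6.90°) to P₁ (-20.72°, -40.66°), with Δλ' = λ₁ − λ₂ = -33.76°: atan2( sin Δλ' cos φ₁ , cos φ₂ sin φ₁ − sin φ₂ cos φ₁ cos Δλ' ) = 225.45°.
Final bearing = (225.45° + 180°) mod 360° = 45.45°.

final bearing 45.45°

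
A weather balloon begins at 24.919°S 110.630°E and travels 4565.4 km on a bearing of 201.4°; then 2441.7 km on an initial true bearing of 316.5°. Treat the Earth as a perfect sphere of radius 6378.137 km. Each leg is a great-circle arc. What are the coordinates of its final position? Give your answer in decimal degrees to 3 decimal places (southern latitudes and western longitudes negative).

Apply the spherical direct solution leg by leg, carrying full precision between legs.
Leg 1: from (-24.919°, 110.630°), δ = 4565.4/6378.137 = 0.715789 rad, θ = 201.4° → φ = -60.695°, λ = 81.343°.
Leg 2: from (-60.695°, 81.343°), δ = 2441.7/6378.137 = 0.382823 rad, θ = 316.5° → φ = -42.553°, λ = 60.914°.

latitude -42.553°, longitude 60.914°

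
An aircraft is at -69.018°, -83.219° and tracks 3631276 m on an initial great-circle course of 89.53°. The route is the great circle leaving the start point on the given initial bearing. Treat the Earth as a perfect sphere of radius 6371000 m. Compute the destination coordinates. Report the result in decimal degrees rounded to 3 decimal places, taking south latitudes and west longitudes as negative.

latitude -51.675°, longitude -22.745°

The arc subtends δ = 3631276/6371000 = 0.569970 rad at the centre.
Start latitude φ₁ = -1.204591 rad; initial bearing θ = 1.562593 rad.
Destination latitude: φ₂ = arcsin( sin φ₁ cos δ + cos φ₁ sin δ cos θ ) = arcsin(-0.784507) = -51.675°.
Δλ = atan2( sin θ sin δ cos φ₁ , cos δ − sin φ₁ sin φ₂ ) = atan2(0.193213, 0.109428) = 1.055478 rad = 60.474°.
λ₂ = -83.219° + 60.474° = -22.745°.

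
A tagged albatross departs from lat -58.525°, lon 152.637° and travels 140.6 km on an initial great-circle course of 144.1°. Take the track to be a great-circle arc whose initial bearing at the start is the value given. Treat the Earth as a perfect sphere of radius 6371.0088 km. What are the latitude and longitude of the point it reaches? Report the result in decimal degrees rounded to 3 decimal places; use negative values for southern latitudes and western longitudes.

Angular distance δ = d/R = 140.6 / 6371.0088 = 0.022069 rad.
Converting: φ₁ = -1.021454 rad, θ = 2.515019 rad.
Applying the spherical law of cosines for sides, sin φ₂ = sin φ₁ cos δ + cos φ₁ sin δ cos θ = -0.861993, so φ₂ = -59.541°.
Δλ = atan2( sin θ sin δ cos φ₁ , cos δ − sin φ₁ sin φ₂ ) = atan2(0.006756, 0.264590) = 0.025528 rad = 1.463°.
λ₂ = 152.637° + 1.463° = 154.100°.

latitude -59.541°, longitude 154.100°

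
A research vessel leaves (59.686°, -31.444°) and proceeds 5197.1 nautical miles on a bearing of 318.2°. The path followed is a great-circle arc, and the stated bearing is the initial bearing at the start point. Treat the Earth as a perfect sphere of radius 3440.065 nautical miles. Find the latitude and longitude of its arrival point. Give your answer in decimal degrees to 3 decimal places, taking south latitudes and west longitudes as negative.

latitude 25.302°, longitude -164.058°

Central angle δ = d/R = 1.510756 rad.
Start latitude φ₁ = 1.041717 rad; initial bearing θ = 5.553638 rad.
Applying the spherical law of cosines for sides, sin φ₂ = sin φ₁ cos δ + cos φ₁ sin δ cos θ = 0.427392, so φ₂ = 25.302°.
Then Δλ = atan2(-0.335818, -0.308952) = -2.314550 rad, from sin θ sin δ cos φ₁ over cos δ − sin φ₁ sin φ₂.
λ₂ = -31.444° + -132.614° = -164.058°.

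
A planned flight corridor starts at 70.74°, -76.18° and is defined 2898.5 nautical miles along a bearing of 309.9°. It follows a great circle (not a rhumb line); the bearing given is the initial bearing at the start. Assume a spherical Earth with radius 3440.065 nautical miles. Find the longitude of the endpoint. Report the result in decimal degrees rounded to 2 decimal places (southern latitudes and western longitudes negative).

longitude 171.73°

Angular distance δ = d/R = 2898.5 / 3440.065 = 0.842571 rad.
Converting: φ₁ = 1.234646 rad, θ = 5.408775 rad.
Destination latitude: φ₂ = arcsin( sin φ₁ cos δ + cos φ₁ sin δ cos θ ) = arcsin(0.786215) = 51.83°.
Δλ = atan2( sin θ sin δ cos φ₁ , cos δ − sin φ₁ sin φ₂ ) = atan2(-0.188868, -0.076665) = -1.956396 rad = -112.09°.
λ₂ = -76.18° + -112.09° = -188.27°, normalized to (−180°, 180°] → 171.73°.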